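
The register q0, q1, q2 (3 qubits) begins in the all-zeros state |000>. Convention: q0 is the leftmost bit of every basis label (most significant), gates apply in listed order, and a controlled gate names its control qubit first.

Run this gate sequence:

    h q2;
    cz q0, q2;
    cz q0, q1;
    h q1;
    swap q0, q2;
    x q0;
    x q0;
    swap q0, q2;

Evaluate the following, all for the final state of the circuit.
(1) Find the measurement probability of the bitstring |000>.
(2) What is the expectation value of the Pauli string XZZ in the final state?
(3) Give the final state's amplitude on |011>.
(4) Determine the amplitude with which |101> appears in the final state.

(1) Outcome |000> occurs with probability 1/4. Key observation: gates 5-8 undo each other exactly, leaving only the rest of the circuit to track.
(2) The expectation value of XZZ is 0.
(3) The final state's coefficient on |011> equals 1/2.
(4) The amplitude on |101> is 0.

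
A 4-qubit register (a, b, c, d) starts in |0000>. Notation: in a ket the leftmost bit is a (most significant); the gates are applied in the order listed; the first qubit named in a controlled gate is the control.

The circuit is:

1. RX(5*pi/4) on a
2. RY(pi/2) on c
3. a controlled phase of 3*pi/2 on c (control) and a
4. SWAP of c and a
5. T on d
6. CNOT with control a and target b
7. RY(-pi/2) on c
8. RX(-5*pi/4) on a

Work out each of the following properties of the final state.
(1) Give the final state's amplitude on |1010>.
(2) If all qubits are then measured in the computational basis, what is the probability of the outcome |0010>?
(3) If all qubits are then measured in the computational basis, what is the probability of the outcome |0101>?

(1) |1010> carries amplitude sqrt(2)/8 + 1/4 + sqrt(2)*I/8 in the final state.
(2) The probability of measuring |0010> is 1/8 - sqrt(2)/16.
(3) A full measurement returns |0101> with probability 0.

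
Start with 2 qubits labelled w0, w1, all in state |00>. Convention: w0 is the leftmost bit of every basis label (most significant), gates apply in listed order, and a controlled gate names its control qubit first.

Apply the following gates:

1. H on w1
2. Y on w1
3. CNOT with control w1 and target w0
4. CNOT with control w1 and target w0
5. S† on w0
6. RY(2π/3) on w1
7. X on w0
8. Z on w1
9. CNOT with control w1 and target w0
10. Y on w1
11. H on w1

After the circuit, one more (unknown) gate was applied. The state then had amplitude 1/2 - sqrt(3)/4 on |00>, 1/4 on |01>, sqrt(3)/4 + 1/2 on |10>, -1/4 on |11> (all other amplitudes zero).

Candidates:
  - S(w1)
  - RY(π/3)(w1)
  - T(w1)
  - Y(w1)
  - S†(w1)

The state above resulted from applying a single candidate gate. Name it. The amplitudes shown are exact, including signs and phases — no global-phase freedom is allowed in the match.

The unique candidate consistent with the amplitudes is RY(π/3)(w1).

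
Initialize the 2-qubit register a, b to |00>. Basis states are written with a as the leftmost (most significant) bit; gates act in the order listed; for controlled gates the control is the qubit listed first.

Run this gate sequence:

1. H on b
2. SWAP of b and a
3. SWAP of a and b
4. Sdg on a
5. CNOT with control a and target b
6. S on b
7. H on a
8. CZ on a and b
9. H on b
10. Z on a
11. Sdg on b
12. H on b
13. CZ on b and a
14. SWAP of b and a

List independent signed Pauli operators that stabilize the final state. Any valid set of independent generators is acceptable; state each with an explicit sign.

The stabilizer group can be generated by +XY, -ZZ, among other valid generating sets.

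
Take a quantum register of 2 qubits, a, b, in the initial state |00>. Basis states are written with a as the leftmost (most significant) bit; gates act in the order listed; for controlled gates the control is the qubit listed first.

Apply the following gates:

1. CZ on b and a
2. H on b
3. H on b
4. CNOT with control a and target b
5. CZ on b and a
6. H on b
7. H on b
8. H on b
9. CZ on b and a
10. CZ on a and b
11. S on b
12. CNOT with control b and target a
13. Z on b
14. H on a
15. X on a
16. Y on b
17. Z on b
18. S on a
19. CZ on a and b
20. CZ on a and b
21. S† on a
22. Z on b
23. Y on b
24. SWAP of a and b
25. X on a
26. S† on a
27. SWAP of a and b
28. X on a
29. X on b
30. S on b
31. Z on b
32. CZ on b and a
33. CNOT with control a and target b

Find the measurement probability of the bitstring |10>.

Outcome |10> occurs with probability 1/4. Key observation: the block from step 16 through step 23 cancels to the identity and can be dropped.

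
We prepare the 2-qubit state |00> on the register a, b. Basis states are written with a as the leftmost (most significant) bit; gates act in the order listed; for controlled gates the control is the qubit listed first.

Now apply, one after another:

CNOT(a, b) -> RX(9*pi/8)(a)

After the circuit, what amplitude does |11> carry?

|11> carries amplitude 0 in the final state.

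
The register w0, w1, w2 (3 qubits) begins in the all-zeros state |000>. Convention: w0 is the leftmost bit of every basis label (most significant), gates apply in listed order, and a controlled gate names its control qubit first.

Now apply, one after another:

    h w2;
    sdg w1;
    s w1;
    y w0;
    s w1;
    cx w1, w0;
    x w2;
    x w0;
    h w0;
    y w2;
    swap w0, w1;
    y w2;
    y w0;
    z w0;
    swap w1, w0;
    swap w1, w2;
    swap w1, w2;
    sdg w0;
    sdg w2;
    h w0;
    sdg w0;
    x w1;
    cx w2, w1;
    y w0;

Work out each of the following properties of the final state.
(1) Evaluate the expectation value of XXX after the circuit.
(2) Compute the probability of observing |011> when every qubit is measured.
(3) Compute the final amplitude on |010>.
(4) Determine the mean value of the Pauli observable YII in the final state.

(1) In the final state, XXX has expectation 0. Key observation: gates 16-17 undo each other exactly, leaving only the rest of the circuit to track.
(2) A full measurement returns |011> with probability 1/4.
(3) |010> carries amplitude 0 in the final state.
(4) In the final state, YII has expectation 0.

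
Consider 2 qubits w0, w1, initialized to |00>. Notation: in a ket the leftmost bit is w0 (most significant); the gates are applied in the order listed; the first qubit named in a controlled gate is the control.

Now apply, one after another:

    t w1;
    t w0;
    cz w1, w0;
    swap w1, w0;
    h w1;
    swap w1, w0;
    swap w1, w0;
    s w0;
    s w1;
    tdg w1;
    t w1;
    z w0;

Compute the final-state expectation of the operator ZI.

The observable ZI averages to 1.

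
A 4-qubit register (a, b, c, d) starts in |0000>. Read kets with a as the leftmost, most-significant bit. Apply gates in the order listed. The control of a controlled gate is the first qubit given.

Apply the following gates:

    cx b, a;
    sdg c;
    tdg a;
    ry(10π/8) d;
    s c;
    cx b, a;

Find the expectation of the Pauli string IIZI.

In the final state, IIZI has expectation 1.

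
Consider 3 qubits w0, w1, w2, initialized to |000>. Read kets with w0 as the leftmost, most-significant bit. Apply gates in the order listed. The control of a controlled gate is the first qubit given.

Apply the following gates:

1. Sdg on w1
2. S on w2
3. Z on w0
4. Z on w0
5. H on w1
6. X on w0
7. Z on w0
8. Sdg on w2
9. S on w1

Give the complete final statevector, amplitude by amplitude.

The final amplitudes are -sqrt(2)/2 on |100>, -sqrt(2)*I/2 on |110>, and 0 on every other basis state.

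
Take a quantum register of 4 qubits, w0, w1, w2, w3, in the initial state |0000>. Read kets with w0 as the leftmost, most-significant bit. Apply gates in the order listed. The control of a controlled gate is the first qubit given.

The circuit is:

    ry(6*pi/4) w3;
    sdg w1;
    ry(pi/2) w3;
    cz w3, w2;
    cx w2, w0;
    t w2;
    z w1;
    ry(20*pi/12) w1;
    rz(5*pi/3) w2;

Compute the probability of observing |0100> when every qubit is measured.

The probability of measuring |0100> is 1/4.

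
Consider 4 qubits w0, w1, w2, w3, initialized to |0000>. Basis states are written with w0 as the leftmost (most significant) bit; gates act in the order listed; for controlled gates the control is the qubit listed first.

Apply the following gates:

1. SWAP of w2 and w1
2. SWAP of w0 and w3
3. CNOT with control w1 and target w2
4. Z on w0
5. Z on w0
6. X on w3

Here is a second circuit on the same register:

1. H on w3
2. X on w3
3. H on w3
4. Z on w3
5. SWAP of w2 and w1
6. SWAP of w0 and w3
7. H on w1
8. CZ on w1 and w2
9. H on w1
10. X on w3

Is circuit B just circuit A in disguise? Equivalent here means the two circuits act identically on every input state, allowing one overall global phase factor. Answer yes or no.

No: there is an input state on which the two circuits produce genuinely different outputs (not merely differing by a phase).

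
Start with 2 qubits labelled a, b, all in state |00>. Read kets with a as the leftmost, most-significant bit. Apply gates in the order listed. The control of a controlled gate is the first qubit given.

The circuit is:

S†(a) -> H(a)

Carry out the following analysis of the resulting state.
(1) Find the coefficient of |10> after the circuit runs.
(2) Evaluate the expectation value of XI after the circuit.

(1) The amplitude on |10> is sqrt(2)/2.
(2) In the final state, XI has expectation 1.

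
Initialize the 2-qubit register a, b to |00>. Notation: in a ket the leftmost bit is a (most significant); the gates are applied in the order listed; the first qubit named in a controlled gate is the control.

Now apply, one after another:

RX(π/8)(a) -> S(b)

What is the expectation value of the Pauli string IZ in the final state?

The expectation value of IZ is 1.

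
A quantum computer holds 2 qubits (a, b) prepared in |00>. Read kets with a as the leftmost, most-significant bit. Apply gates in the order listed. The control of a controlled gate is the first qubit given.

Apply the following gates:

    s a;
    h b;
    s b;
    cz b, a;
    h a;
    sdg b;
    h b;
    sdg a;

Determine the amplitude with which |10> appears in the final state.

The amplitude on |10> is -sqrt(2)*I/2.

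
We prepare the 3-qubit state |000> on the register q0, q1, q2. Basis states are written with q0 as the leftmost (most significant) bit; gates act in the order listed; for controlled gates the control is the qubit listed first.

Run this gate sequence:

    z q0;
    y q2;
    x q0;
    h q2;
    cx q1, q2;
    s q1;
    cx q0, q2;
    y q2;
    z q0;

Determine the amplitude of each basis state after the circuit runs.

The final amplitudes are -sqrt(2)/2 on |100>, -sqrt(2)/2 on |101>, and 0 on every other basis state.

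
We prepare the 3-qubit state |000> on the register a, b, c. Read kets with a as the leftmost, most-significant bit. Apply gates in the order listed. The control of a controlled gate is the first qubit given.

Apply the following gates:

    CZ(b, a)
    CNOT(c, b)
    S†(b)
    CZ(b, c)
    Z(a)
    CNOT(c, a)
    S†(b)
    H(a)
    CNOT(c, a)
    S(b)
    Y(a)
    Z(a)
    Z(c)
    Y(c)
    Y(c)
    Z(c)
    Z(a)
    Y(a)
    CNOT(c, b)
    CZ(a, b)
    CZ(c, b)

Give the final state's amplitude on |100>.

The amplitude on |100> is sqrt(2)/2. Key observation: gates 11-18 undo each other exactly, leaving only the rest of the circuit to track.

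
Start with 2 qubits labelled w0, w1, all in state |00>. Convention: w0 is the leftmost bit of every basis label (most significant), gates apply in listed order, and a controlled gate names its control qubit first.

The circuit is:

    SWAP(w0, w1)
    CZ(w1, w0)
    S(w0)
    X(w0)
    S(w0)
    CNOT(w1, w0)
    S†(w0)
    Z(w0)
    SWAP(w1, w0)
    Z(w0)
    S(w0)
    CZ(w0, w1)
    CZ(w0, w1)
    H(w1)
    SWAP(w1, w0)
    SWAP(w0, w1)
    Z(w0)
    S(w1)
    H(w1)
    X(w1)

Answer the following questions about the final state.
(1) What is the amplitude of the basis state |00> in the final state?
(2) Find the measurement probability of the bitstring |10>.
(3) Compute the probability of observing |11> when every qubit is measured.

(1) The final state's coefficient on |00> equals -1/2 - I/2.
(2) Outcome |10> occurs with probability 0.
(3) Outcome |11> occurs with probability 0.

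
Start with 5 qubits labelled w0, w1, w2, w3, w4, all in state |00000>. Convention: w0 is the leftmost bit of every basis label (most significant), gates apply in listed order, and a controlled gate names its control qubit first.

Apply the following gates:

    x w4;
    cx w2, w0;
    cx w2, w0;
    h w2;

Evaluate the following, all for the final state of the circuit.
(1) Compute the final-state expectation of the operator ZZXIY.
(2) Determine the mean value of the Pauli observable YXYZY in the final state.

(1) The expectation value of ZZXIY is 0. Key observation: gates 2-3 undo each other exactly, leaving only the rest of the circuit to track.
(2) The observable YXYZY averages to 0.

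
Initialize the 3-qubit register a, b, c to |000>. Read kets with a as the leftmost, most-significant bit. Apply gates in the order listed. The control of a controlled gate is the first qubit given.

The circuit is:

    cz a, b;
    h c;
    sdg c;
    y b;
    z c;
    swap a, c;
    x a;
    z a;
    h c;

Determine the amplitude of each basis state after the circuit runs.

The resulting statevector has amplitude 0 on |000>, 0 on |001>, -1/2 on |010>, -1/2 on |011>, 0 on |100>, 0 on |101>, -I/2 on |110>, -I/2 on |111>.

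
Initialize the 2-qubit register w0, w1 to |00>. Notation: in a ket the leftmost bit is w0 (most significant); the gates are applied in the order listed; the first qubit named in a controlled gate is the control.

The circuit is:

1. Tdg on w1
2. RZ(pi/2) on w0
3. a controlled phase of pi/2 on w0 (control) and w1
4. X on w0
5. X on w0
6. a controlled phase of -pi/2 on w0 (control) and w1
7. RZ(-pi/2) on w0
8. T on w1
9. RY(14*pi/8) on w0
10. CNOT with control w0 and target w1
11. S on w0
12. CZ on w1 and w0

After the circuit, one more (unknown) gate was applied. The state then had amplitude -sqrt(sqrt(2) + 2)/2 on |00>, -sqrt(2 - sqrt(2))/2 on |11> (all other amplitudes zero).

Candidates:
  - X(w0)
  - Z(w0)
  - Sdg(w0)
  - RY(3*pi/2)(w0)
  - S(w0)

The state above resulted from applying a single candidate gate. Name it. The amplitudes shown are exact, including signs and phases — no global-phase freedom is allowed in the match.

The applied gate was Sdg(w0).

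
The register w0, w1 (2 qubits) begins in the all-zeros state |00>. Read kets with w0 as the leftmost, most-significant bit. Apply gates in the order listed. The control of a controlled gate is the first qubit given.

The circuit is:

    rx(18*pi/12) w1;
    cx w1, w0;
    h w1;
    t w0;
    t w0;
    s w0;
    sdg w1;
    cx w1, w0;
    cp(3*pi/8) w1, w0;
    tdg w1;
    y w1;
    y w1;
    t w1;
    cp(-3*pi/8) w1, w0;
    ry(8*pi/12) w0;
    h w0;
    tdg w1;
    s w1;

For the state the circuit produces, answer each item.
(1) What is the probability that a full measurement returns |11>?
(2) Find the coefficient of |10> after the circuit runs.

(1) Outcome |11> occurs with probability 1/4. Key observation: the block from step 9 through step 14 cancels to the identity and can be dropped.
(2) The final state's coefficient on |10> equals (1 - I)*(sqrt(6) - sqrt(2)*I)/8.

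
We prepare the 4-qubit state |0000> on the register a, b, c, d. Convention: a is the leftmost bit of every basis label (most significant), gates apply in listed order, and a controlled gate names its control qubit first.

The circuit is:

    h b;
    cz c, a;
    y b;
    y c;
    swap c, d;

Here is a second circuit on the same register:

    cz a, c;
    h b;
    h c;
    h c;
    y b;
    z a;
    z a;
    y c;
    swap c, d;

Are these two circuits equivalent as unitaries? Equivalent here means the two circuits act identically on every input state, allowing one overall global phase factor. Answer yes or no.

Yes — the two circuits implement the same unitary up to a global phase.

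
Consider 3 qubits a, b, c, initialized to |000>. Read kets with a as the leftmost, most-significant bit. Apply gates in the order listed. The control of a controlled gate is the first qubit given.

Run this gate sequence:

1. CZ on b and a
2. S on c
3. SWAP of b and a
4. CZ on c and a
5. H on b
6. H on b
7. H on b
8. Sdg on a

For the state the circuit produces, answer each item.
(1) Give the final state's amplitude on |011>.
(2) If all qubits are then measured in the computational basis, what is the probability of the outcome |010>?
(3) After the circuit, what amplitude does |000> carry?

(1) The final state's coefficient on |011> equals 0.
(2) Outcome |010> occurs with probability 1/2.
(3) The amplitude on |000> is sqrt(2)/2.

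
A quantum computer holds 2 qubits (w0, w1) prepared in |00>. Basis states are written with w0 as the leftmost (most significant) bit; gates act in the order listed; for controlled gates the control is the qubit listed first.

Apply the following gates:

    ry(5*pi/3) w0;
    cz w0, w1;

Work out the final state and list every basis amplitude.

After the circuit, the state carries amplitude -sqrt(3)/2 on |00>, 0 on |01>, 1/2 on |10>, 0 on |11>.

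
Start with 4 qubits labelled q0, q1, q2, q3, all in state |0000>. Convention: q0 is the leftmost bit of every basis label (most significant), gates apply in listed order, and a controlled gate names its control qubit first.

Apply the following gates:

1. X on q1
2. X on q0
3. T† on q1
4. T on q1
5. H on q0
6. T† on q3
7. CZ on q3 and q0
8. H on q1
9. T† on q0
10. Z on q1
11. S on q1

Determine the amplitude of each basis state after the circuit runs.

After the circuit, the state carries amplitude 1/2 on |0000>, I/2 on |0100>, exp(3*I*pi/4)/2 on |1000>, -exp(I*pi/4)/2 on |1100>, and 0 on every other basis state.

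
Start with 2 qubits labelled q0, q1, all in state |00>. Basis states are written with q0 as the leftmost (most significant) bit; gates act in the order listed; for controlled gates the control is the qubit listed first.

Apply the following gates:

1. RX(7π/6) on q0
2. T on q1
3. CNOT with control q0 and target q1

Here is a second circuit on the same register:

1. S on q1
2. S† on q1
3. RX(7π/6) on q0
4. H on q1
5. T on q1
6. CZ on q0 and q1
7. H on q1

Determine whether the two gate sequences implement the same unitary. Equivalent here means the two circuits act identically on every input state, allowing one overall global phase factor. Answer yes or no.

No, they are not equivalent — no single phase factor reconciles the two unitaries.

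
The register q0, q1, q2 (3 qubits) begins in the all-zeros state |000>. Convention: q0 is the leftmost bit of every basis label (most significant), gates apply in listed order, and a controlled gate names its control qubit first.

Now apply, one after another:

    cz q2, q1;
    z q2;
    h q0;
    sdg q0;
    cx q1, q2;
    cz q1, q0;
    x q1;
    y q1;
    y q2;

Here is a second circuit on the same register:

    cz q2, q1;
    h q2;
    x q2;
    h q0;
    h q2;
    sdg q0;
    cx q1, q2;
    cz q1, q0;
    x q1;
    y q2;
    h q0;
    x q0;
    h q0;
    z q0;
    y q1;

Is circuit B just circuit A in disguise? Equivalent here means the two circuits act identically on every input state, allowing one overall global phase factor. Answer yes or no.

Yes, they are equivalent — the unitaries differ by at most a global phase.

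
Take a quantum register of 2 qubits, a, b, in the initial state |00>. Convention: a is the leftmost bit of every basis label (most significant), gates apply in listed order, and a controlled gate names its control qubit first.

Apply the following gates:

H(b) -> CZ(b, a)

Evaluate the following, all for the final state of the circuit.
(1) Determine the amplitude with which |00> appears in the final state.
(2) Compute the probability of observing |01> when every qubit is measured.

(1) |00> carries amplitude sqrt(2)/2 in the final state.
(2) A full measurement returns |01> with probability 1/2.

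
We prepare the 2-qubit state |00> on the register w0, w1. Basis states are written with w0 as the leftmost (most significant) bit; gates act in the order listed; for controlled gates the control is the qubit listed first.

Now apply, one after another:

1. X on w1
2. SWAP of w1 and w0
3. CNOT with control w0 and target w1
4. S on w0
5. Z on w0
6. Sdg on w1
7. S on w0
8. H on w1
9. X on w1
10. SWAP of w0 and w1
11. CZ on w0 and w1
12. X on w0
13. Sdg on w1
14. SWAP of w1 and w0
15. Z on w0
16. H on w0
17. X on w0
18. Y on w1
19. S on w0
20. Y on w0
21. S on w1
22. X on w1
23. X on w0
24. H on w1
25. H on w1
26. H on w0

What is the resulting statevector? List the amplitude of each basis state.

The resulting statevector has amplitude sqrt(2)*(1 - I)/4 on |00>, sqrt(2)*(1 + I)/4 on |01>, sqrt(2)*(-1 - I)/4 on |10>, sqrt(2)*(1 - I)/4 on |11>.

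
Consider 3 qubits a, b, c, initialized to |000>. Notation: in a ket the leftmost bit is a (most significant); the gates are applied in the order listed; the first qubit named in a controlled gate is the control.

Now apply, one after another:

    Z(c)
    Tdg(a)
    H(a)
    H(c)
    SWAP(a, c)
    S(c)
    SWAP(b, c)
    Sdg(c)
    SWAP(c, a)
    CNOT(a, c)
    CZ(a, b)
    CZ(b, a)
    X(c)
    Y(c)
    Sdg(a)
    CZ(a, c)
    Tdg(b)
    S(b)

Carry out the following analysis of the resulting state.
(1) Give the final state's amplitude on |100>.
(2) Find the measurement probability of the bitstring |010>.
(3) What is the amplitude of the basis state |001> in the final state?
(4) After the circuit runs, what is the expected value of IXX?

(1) |100> carries amplitude 0 in the final state.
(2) Outcome |010> occurs with probability 1/4.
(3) The amplitude on |001> is I/2.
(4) The observable IXX averages to sqrt(2)/2.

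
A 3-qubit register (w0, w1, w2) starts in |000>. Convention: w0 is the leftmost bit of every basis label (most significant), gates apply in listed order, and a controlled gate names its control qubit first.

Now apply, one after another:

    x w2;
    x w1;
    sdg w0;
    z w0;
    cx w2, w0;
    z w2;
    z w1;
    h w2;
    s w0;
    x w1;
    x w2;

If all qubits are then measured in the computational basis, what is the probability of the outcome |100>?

Outcome |100> occurs with probability 1/2.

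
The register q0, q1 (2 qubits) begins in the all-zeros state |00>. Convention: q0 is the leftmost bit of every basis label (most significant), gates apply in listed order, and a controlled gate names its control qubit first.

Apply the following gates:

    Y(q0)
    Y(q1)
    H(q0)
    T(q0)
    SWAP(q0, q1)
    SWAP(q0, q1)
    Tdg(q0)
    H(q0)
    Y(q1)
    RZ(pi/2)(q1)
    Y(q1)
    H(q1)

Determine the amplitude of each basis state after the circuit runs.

The final amplitudes are 0 on |00>, 0 on |01>, sqrt(2)*exp(3*I*pi/4)/2 on |10>, -sqrt(2)*exp(3*I*pi/4)/2 on |11>. Key observation: gates 2-9 undo each other exactly, leaving only the rest of the circuit to track.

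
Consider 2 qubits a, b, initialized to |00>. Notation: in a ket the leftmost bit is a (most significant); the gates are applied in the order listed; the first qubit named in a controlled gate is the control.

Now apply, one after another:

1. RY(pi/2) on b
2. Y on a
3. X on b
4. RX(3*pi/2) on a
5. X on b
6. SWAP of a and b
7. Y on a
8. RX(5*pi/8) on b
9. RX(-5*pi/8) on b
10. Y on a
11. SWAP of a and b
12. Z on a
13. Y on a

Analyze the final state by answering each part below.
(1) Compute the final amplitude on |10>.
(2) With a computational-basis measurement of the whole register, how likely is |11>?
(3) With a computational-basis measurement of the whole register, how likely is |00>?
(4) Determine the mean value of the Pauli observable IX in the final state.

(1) The final state's coefficient on |10> equals I/2. Key observation: gates 6-11 undo each other exactly, leaving only the rest of the circuit to track.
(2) Outcome |11> occurs with probability 1/4.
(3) The probability of measuring |00> is 1/4.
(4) In the final state, IX has expectation 1.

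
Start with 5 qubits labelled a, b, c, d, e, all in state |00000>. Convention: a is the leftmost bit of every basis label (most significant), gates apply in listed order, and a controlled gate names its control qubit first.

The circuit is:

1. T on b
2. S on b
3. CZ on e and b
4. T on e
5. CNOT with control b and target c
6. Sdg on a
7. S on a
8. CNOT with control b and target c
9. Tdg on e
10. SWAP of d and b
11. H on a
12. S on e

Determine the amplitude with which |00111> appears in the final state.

|00111> carries amplitude 0 in the final state.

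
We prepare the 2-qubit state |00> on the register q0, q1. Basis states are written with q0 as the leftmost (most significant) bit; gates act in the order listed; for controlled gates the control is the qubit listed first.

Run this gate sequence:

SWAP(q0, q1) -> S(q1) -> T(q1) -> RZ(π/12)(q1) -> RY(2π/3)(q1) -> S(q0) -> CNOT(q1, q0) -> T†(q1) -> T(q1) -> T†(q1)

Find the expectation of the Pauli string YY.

The observable YY averages to -sqrt(6)/4.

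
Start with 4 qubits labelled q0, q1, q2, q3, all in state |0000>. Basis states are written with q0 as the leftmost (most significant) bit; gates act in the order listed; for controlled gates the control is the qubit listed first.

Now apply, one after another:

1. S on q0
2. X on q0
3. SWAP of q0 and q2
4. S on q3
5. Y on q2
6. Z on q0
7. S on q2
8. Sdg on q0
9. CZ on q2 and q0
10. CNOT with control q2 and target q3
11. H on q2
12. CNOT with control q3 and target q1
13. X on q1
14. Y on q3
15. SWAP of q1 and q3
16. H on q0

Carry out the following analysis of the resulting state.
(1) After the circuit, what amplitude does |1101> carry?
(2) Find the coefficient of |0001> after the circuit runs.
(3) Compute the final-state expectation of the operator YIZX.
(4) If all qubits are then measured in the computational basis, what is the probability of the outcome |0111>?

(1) The final state's coefficient on |1101> equals 1/2.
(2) |0001> carries amplitude 0 in the final state.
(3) In the final state, YIZX has expectation 0.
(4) Outcome |0111> occurs with probability 1/4.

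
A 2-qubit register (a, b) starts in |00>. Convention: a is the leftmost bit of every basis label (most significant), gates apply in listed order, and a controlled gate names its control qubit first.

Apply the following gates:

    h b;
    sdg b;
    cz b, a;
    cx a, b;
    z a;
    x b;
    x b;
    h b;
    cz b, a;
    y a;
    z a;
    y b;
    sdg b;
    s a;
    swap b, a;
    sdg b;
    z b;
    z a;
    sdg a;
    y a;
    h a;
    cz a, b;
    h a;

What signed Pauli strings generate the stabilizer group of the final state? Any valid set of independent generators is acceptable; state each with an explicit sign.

The stabilizer group can be generated by -YI, -IZ, among other valid generating sets.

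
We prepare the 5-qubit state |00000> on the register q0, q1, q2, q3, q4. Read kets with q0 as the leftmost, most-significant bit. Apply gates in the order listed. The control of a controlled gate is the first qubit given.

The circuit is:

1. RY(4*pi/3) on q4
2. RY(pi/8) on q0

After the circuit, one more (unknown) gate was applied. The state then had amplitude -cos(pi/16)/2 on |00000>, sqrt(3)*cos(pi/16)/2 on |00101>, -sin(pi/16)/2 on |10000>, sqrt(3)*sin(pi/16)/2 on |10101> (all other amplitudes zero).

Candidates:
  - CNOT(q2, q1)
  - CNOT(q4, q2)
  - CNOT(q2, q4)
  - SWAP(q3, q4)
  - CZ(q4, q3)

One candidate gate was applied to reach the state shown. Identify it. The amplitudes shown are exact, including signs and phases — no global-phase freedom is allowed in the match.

It was CNOT(q4, q2) that produced the state shown.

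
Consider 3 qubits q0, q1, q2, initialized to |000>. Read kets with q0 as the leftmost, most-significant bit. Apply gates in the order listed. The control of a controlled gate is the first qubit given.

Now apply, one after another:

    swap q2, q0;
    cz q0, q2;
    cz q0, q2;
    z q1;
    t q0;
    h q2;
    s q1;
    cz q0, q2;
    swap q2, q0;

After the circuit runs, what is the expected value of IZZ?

The observable IZZ averages to 1.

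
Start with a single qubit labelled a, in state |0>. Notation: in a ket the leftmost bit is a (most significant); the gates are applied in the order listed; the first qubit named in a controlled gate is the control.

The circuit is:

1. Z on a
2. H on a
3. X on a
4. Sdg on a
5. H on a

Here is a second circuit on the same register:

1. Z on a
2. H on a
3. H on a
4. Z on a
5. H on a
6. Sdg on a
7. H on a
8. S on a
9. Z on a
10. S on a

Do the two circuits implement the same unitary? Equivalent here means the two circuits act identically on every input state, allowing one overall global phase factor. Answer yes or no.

Yes — the two circuits implement the same unitary up to a global phase.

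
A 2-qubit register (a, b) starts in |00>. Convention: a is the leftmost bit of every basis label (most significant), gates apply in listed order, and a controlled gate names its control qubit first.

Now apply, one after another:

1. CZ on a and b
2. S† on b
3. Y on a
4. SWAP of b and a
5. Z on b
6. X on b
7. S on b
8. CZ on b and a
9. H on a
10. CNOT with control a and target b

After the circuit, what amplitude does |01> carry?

The final state's coefficient on |01> equals 0.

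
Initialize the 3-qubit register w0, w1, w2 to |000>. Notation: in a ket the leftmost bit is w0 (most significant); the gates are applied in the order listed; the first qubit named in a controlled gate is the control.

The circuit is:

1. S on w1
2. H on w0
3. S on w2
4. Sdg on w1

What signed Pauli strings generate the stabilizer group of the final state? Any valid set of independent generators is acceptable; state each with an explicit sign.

One valid set of independent stabilizer generators is +XII, +IZI, +IIZ (any independent generating set of the same group is equally correct).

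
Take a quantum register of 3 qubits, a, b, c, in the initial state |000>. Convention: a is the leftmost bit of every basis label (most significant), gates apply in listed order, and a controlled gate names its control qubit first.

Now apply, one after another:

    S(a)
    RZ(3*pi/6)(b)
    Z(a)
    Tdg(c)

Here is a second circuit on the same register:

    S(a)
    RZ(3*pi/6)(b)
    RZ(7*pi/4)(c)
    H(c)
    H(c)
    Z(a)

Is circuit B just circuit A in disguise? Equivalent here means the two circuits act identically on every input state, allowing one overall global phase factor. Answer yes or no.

Yes, they are equivalent — the unitaries differ by at most a global phase.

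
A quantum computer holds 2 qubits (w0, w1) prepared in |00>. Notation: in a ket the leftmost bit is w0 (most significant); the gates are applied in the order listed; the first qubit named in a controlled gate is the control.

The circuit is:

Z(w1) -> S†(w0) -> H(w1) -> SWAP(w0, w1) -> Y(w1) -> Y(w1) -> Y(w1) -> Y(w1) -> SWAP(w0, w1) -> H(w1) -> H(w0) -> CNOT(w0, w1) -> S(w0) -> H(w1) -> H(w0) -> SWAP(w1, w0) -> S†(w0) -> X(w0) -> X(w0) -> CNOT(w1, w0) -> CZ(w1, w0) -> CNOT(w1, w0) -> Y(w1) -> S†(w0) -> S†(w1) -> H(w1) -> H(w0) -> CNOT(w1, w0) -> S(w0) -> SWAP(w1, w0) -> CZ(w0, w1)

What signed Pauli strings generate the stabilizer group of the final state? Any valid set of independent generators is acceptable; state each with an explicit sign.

The final state is stabilized by the group generated by +IX, +ZI; other independent generating sets are equally valid.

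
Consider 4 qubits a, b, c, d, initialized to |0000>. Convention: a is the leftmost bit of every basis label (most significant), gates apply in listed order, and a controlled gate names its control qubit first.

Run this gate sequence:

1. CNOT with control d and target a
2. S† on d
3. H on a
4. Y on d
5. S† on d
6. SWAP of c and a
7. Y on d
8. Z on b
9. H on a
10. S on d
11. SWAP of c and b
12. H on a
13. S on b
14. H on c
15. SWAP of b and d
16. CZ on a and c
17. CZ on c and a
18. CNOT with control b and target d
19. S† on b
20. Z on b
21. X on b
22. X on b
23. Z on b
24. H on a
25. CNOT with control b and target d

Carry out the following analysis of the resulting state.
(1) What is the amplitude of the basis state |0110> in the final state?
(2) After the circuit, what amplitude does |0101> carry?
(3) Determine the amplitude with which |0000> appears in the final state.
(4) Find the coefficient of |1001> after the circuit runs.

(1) The final state's coefficient on |0110> equals 0. Key observation: the block from step 20 through step 23 cancels to the identity and can be dropped.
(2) |0101> carries amplitude 0 in the final state.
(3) |0000> carries amplitude -sqrt(2)*I/4 in the final state.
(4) The amplitude on |1001> is sqrt(2)/4.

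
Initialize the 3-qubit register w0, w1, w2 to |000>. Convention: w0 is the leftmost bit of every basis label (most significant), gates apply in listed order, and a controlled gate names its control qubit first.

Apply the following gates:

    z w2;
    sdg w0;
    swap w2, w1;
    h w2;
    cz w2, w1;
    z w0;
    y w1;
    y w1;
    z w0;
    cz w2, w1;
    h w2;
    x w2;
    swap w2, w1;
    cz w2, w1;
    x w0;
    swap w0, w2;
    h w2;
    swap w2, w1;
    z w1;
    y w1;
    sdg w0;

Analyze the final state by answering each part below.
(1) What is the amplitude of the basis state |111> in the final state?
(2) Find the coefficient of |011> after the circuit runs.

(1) The amplitude on |111> is 0. Key observation: gates 4-11 undo each other exactly, leaving only the rest of the circuit to track.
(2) The amplitude on |011> is sqrt(2)*I/2.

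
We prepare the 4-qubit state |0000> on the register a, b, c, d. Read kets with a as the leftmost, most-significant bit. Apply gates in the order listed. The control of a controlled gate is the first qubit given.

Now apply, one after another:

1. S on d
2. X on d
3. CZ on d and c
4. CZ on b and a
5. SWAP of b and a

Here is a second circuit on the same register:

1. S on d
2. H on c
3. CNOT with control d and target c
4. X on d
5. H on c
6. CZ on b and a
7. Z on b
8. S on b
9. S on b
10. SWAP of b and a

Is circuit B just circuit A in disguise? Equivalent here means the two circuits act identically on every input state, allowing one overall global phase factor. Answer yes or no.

No: there is an input state on which the two circuits produce genuinely different outputs (not merely differing by a phase).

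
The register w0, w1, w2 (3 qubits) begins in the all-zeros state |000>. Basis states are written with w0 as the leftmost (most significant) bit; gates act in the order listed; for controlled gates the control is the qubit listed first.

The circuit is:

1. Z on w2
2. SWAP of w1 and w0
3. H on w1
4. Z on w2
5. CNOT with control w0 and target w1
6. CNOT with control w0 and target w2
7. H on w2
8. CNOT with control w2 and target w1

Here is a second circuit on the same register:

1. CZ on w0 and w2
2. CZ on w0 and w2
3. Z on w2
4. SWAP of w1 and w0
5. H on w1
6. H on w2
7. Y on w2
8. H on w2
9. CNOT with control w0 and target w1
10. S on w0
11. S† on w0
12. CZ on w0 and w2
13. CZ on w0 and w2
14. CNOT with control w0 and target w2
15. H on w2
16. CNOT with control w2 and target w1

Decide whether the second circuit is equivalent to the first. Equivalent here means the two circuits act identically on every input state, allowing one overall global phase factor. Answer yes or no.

No, they are not equivalent — no single phase factor reconciles the two unitaries.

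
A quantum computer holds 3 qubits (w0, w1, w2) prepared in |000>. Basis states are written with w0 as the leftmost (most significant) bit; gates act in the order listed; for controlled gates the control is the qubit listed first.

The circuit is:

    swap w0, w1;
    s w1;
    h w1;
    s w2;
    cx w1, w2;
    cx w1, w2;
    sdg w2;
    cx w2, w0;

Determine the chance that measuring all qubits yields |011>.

A full measurement returns |011> with probability 0. Key observation: gates 4-7 undo each other exactly, leaving only the rest of the circuit to track.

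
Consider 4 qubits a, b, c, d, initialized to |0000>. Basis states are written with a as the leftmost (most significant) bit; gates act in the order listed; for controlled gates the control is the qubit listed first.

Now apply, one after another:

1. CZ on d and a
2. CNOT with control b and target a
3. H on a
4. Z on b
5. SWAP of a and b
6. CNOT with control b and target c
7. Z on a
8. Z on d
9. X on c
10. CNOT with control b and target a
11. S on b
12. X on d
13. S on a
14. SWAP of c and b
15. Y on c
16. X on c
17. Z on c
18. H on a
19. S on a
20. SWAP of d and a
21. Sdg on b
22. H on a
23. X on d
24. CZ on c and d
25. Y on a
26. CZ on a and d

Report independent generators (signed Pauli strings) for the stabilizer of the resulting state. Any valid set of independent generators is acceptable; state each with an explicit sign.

One valid set of independent stabilizer generators is +XIIZ, +IXYI, -ZIIY, -IZZI (any independent generating set of the same group is equally correct).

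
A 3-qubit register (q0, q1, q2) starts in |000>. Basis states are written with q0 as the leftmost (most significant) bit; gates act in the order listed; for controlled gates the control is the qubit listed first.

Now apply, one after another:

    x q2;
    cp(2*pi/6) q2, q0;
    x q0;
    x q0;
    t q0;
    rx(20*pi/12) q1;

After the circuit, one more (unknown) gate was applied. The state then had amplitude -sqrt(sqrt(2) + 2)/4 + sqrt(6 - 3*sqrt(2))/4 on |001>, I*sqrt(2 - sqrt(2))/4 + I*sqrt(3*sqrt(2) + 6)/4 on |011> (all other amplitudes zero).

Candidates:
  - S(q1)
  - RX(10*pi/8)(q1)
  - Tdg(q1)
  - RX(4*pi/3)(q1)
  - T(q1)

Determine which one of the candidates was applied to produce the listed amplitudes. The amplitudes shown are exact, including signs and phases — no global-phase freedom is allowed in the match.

It was RX(10*pi/8)(q1) that produced the state shown. Key observation: gates 3-4 undo each other exactly, leaving only the rest of the circuit to track.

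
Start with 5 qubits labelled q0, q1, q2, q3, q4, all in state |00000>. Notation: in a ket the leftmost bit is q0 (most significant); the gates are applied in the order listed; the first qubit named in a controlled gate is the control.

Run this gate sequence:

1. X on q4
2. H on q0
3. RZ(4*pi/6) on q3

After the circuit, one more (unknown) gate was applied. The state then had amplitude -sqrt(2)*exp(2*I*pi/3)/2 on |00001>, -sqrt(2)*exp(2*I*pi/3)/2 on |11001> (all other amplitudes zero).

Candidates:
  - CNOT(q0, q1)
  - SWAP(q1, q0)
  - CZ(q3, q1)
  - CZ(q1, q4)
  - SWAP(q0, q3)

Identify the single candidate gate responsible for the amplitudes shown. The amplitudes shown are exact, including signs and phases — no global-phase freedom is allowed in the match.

The unique candidate consistent with the amplitudes is CNOT(q0, q1).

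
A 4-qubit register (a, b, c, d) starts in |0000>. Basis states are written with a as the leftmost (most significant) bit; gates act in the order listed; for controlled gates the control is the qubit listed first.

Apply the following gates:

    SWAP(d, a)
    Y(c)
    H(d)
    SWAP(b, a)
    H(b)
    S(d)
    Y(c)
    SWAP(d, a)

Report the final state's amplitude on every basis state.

The final amplitudes are 1/2 on |0000>, 1/2 on |0100>, I/2 on |1000>, I/2 on |1100>, and 0 on every other basis state.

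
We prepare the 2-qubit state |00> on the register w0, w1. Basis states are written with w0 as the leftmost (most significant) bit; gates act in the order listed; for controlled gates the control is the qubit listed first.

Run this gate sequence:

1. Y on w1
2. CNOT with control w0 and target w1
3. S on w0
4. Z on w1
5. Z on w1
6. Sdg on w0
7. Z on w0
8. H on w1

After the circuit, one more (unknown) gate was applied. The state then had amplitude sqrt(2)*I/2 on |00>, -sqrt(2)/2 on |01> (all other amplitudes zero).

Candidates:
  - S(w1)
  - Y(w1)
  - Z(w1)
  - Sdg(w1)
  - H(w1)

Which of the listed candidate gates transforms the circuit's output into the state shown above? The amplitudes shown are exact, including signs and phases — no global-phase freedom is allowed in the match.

The applied gate was Sdg(w1). Key observation: steps 3-6 multiply out to the identity, so the circuit reduces to the remaining gates.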